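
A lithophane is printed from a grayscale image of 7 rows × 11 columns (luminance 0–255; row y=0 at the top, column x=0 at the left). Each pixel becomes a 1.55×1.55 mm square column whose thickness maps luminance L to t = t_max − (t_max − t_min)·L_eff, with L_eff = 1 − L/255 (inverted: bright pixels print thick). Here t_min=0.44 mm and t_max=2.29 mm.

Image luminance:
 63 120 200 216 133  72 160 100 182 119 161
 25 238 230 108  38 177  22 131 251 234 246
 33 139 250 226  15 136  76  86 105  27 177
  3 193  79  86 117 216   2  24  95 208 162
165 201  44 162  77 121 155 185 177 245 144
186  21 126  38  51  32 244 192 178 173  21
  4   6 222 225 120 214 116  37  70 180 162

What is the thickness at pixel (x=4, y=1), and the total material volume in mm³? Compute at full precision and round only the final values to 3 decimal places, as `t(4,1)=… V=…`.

span = t_max - t_min = 2.29 - 0.44 = 1.850
L(4,1) = 38, L_eff = 1 - 38/255 = 0.850980 (inverted)
t(4,1) = 2.29 - 1.850·0.850980 = 0.716
Σt over all 7·11 pixels = 180621/1700 ≈ 106.2476471
V = pitch²·Σt = 1.55²·180621/1700 = 255.260

t(4,1)=0.716 V=255.260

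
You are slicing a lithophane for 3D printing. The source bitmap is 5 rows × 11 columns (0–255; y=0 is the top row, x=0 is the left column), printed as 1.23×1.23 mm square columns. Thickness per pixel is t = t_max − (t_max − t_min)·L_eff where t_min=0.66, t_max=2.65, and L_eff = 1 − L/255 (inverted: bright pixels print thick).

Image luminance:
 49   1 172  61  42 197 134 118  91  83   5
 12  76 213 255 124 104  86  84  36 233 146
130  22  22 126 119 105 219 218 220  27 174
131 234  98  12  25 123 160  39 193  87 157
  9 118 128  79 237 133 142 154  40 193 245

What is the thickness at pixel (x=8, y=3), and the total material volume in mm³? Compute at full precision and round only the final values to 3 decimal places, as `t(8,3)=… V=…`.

span = t_max - t_min = 2.65 - 0.66 = 1.990
L(8,3) = 193, L_eff = 1 - 193/255 = 0.243137 (inverted)
t(8,3) = 2.65 - 1.990·0.243137 = 2.166
Σt over all 5·11 pixels = 735803/8500 ≈ 86.5650588
V = pitch²·Σt = 1.23²·735803/8500 = 130.964

t(8,3)=2.166 V=130.964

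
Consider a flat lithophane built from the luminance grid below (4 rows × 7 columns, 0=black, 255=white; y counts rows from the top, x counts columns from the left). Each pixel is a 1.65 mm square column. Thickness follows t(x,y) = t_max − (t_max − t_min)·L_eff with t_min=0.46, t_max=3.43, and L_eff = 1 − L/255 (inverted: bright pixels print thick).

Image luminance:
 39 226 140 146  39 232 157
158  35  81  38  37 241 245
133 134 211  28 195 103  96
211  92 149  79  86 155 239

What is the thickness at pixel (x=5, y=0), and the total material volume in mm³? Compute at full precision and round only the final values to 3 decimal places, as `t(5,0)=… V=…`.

span = t_max - t_min = 3.43 - 0.46 = 2.970
L(5,0) = 232, L_eff = 1 - 232/255 = 0.090196 (inverted)
t(5,0) = 3.43 - 2.970·0.090196 = 3.162
Σt over all 4·7 pixels = 95651/1700 ≈ 56.2652941
V = pitch²·Σt = 1.65²·95651/1700 = 153.182

t(5,0)=3.162 V=153.182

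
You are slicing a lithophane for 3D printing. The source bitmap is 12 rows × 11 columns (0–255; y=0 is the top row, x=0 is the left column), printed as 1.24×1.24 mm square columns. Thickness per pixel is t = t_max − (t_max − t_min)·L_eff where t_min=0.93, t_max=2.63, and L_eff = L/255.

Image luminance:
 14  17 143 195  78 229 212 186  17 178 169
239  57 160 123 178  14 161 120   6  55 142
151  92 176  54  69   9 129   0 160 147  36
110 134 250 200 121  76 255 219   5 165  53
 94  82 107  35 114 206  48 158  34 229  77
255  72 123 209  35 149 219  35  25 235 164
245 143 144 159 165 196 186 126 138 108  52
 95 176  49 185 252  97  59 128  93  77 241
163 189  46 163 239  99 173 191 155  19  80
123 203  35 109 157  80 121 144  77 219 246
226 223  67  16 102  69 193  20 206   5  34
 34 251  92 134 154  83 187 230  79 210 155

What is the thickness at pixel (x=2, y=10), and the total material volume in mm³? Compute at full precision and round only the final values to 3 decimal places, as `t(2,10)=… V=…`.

span = t_max - t_min = 2.63 - 0.93 = 1.700
L(2,10) = 67, L_eff = 67/255 = 0.262745
t(2,10) = 2.63 - 1.700·0.262745 = 2.183
Σt over all 12·11 pixels = 703/3 ≈ 234.3333333
V = pitch²·Σt = 1.24²·703/3 = 360.311

t(2,10)=2.183 V=360.311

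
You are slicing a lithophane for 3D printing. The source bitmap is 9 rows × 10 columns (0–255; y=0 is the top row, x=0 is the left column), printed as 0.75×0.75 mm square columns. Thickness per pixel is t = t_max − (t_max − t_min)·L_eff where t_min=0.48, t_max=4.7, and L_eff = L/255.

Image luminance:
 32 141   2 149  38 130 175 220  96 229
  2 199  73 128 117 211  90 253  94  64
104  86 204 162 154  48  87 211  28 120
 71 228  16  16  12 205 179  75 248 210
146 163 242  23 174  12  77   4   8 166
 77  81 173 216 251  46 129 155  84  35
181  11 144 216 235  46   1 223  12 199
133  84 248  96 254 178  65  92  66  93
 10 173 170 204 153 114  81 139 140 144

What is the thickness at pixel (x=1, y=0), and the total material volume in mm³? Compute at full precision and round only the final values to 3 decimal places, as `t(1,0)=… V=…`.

span = t_max - t_min = 4.7 - 0.48 = 4.220
L(1,0) = 141, L_eff = 141/255 = 0.552941
t(1,0) = 4.7 - 4.220·0.552941 = 2.367
Σt over all 9·10 pixels = 1528318/6375 ≈ 239.7361569
V = pitch²·Σt = 0.75²·1528318/6375 = 134.852

t(1,0)=2.367 V=134.852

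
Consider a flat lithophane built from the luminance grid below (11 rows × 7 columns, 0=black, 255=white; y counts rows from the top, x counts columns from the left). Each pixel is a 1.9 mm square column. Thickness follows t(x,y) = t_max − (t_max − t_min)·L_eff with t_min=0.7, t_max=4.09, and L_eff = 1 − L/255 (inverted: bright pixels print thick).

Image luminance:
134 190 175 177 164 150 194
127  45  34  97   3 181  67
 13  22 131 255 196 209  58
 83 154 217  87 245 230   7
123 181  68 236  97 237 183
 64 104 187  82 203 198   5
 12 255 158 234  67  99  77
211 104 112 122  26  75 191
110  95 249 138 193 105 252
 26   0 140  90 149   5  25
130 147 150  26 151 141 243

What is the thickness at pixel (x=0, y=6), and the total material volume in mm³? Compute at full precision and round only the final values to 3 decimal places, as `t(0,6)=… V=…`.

t(0,6)=0.860 V=670.705

span = t_max - t_min = 4.09 - 0.7 = 3.390
L(0,6) = 12, L_eff = 1 - 12/255 = 0.952941 (inverted)
t(0,6) = 4.09 - 3.390·0.952941 = 0.860
Σt over all 11·7 pixels = 1579223/8500 ≈ 185.7909412
V = pitch²·Σt = 1.9²·1579223/8500 = 670.705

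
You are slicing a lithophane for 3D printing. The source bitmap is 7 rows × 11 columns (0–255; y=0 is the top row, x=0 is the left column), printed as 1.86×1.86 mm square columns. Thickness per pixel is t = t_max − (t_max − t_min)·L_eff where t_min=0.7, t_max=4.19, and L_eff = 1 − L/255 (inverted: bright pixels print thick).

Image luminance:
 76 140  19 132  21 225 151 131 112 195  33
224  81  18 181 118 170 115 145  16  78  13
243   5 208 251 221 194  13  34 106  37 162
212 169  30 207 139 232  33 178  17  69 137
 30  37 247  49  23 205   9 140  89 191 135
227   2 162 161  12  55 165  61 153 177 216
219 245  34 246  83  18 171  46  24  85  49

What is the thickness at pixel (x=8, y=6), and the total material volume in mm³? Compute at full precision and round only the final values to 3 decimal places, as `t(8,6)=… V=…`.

span = t_max - t_min = 4.19 - 0.7 = 3.490
L(8,6) = 24, L_eff = 1 - 24/255 = 0.905882 (inverted)
t(8,6) = 4.19 - 3.490·0.905882 = 1.028
Σt over all 7·11 pixels = 1511781/8500 ≈ 177.8565882
V = pitch²·Σt = 1.86²·1511781/8500 = 615.313

t(8,6)=1.028 V=615.313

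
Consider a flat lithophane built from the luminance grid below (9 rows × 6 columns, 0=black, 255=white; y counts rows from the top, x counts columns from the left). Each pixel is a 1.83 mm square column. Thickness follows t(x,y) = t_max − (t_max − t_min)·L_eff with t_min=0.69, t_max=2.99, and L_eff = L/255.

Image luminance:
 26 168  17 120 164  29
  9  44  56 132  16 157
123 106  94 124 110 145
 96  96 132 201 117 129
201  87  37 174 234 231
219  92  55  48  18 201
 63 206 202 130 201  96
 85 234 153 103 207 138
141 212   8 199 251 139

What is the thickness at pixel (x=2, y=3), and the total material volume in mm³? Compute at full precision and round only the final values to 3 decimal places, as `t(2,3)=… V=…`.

span = t_max - t_min = 2.99 - 0.69 = 2.300
L(2,3) = 132, L_eff = 132/255 = 0.517647
t(2,3) = 2.99 - 2.300·0.517647 = 1.799
Σt over all 9·6 pixels = 10235/102 ≈ 100.3431373
V = pitch²·Σt = 1.83²·10235/102 = 336.039

t(2,3)=1.799 V=336.039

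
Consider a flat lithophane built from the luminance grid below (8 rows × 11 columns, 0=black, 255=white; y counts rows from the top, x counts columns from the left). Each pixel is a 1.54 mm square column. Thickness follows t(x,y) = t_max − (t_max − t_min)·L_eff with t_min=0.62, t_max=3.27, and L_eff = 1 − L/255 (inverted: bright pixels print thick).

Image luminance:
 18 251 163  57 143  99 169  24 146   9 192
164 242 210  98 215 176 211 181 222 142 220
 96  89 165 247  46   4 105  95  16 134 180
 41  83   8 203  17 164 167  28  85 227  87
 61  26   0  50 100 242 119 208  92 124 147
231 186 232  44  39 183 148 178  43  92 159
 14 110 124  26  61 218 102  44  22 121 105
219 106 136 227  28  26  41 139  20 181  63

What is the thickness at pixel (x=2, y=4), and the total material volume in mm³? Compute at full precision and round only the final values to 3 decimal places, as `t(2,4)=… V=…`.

span = t_max - t_min = 3.27 - 0.62 = 2.650
L(2,4) = 0, L_eff = 1 - 0/255 = 1.000000 (inverted)
t(2,4) = 3.27 - 2.650·1.000000 = 0.620
Σt over all 8·11 pixels = 69457/425 ≈ 163.4282353
V = pitch²·Σt = 1.54²·69457/425 = 387.586

t(2,4)=0.620 V=387.586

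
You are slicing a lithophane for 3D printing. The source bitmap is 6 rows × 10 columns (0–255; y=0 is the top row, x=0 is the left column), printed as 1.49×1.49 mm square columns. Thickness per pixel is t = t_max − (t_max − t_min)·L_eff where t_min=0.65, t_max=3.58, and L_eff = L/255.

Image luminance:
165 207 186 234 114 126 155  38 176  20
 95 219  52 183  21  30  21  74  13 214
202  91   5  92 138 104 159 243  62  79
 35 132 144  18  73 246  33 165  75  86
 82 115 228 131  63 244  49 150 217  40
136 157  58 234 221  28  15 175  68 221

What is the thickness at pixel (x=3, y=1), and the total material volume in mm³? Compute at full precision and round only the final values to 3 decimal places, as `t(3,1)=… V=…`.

span = t_max - t_min = 3.58 - 0.65 = 2.930
L(3,1) = 183, L_eff = 183/255 = 0.717647
t(3,1) = 3.58 - 2.930·0.717647 = 1.477
Σt over all 6·10 pixels = 198847/1500 ≈ 132.5646667
V = pitch²·Σt = 1.49²·198847/1500 = 294.307

t(3,1)=1.477 V=294.307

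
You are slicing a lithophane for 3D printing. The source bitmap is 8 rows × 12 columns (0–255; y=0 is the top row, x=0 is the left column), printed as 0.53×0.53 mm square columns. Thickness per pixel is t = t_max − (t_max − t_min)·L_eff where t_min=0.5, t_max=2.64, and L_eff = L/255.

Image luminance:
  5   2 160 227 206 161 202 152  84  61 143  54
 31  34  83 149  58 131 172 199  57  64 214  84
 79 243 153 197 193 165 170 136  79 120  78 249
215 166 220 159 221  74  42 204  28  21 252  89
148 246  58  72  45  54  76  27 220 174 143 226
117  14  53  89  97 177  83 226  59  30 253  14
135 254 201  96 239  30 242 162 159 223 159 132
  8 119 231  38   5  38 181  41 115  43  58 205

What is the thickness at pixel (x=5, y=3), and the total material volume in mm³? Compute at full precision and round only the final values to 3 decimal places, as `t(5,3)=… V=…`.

span = t_max - t_min = 2.64 - 0.5 = 2.140
L(5,3) = 74, L_eff = 74/255 = 0.290196
t(5,3) = 2.64 - 2.140·0.290196 = 2.019
Σt over all 8·12 pixels = 1936553/12750 ≈ 151.8865098
V = pitch²·Σt = 0.53²·1936553/12750 = 42.665

t(5,3)=2.019 V=42.665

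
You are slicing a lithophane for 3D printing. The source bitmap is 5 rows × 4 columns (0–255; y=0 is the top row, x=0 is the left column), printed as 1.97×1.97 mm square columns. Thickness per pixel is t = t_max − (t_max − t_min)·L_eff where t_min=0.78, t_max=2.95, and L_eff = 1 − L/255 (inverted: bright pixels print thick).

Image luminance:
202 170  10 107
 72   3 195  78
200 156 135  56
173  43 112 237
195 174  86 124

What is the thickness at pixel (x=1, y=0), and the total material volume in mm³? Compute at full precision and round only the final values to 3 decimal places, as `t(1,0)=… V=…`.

span = t_max - t_min = 2.95 - 0.78 = 2.170
L(1,0) = 170, L_eff = 1 - 170/255 = 0.333333 (inverted)
t(1,0) = 2.95 - 2.170·0.333333 = 2.227
Σt over all 5·4 pixels = 236594/6375 ≈ 37.1127843
V = pitch²·Σt = 1.97²·236594/6375 = 144.031

t(1,0)=2.227 V=144.031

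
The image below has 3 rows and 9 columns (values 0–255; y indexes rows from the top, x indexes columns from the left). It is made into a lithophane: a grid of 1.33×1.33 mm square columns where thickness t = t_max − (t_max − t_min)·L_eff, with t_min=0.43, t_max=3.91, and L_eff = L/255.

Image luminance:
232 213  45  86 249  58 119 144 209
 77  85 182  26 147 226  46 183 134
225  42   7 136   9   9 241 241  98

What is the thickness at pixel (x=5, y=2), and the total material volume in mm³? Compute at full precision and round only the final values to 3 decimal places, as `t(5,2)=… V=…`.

span = t_max - t_min = 3.91 - 0.43 = 3.480
L(5,2) = 9, L_eff = 9/255 = 0.035294
t(5,2) = 3.91 - 3.480·0.035294 = 3.787
Σt over all 3·9 pixels = 494941/8500 ≈ 58.2283529
V = pitch²·Σt = 1.33²·494941/8500 = 103.000

t(5,2)=3.787 V=103.000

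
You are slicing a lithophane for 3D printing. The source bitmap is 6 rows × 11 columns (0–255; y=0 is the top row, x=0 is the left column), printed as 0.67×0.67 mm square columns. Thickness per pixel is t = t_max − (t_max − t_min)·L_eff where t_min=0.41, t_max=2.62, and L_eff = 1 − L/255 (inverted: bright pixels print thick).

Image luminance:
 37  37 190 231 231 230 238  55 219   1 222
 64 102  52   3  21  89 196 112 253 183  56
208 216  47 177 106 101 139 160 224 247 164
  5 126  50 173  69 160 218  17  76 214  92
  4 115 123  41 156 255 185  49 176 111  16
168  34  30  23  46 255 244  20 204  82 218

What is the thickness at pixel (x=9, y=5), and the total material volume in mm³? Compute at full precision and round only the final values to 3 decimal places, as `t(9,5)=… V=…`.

span = t_max - t_min = 2.62 - 0.41 = 2.210
L(9,5) = 82, L_eff = 1 - 82/255 = 0.678431 (inverted)
t(9,5) = 2.62 - 2.210·0.678431 = 1.121
Σt over all 6·11 pixels = 37337/375 ≈ 99.5653333
V = pitch²·Σt = 0.67²·37337/375 = 44.695

t(9,5)=1.121 V=44.695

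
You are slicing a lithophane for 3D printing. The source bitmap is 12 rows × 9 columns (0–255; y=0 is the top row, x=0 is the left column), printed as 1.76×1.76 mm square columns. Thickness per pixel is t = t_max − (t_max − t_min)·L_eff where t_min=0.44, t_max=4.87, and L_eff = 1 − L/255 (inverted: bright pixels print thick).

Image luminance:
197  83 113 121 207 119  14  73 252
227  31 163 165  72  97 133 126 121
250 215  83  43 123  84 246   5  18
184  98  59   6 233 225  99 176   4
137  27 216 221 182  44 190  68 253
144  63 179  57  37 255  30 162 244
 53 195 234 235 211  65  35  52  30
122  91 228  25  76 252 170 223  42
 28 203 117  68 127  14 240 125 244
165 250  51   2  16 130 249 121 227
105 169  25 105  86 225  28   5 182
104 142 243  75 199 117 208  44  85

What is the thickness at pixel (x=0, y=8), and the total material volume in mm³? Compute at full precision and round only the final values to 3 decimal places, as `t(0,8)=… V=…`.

span = t_max - t_min = 4.87 - 0.44 = 4.430
L(0,8) = 28, L_eff = 1 - 28/255 = 0.890196 (inverted)
t(0,8) = 4.87 - 4.430·0.890196 = 0.926
Σt over all 12·9 pixels = 7341551/25500 ≈ 287.9039608
V = pitch²·Σt = 1.76²·7341551/25500 = 891.811

t(0,8)=0.926 V=891.811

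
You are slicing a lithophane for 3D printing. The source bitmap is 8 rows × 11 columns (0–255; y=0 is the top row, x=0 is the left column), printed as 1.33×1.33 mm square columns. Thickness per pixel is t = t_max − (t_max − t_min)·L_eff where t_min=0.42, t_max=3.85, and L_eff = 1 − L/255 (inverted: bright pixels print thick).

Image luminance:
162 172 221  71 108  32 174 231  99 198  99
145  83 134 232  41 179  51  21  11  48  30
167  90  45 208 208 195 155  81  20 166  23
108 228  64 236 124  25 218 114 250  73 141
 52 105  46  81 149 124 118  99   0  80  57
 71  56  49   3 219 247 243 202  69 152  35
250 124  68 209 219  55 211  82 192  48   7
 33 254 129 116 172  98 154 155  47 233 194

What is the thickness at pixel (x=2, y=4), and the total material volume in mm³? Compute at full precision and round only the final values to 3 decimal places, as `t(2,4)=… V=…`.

t(2,4)=1.039 V=322.062

span = t_max - t_min = 3.85 - 0.42 = 3.430
L(2,4) = 46, L_eff = 1 - 46/255 = 0.819608 (inverted)
t(2,4) = 3.85 - 3.430·0.819608 = 1.039
Σt over all 8·11 pixels = 386897/2125 ≈ 182.0691765
V = pitch²·Σt = 1.33²·386897/2125 = 322.062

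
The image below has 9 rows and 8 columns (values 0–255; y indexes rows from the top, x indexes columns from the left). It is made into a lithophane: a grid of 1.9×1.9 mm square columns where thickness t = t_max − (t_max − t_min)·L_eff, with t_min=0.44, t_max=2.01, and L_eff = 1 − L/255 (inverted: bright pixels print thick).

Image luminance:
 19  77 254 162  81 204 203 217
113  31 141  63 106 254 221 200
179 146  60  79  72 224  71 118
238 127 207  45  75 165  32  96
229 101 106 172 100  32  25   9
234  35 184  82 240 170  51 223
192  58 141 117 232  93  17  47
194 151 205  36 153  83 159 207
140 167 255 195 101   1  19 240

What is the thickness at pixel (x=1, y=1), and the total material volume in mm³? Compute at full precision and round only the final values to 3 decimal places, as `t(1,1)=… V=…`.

span = t_max - t_min = 2.01 - 0.44 = 1.570
L(1,1) = 31, L_eff = 1 - 31/255 = 0.878431 (inverted)
t(1,1) = 2.01 - 1.570·0.878431 = 0.631
Σt over all 9·8 pixels = 573893/6375 ≈ 90.0224314
V = pitch²·Σt = 1.9²·573893/6375 = 324.981

t(1,1)=0.631 V=324.981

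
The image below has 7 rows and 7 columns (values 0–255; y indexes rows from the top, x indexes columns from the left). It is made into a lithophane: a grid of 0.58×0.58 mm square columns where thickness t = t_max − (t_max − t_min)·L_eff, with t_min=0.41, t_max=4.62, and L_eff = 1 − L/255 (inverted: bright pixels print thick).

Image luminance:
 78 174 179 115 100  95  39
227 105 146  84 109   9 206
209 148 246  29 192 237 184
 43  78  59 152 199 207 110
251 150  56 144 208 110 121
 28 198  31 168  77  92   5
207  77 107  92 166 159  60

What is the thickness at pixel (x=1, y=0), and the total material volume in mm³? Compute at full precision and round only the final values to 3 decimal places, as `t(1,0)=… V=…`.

t(1,0)=3.283 V=41.559

span = t_max - t_min = 4.62 - 0.41 = 4.210
L(1,0) = 174, L_eff = 1 - 174/255 = 0.317647 (inverted)
t(1,0) = 4.62 - 4.210·0.317647 = 3.283
Σt over all 7·7 pixels = 3150281/25500 ≈ 123.5404314
V = pitch²·Σt = 0.58²·3150281/25500 = 41.559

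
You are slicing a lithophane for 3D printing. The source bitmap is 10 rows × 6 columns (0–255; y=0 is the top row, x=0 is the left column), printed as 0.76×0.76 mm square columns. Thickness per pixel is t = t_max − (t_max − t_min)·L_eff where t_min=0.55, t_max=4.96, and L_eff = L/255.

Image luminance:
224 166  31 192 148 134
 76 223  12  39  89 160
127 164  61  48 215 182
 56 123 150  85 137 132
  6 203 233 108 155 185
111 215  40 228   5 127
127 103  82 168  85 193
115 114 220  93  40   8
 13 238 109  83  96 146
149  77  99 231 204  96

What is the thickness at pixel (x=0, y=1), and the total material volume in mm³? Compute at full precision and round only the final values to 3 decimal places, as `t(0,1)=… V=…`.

span = t_max - t_min = 4.96 - 0.55 = 4.410
L(0,1) = 76, L_eff = 76/255 = 0.298039
t(0,1) = 4.96 - 4.410·0.298039 = 3.646
Σt over all 10·6 pixels = 1430187/8500 ≈ 168.2572941
V = pitch²·Σt = 0.76²·1430187/8500 = 97.185

t(0,1)=3.646 V=97.185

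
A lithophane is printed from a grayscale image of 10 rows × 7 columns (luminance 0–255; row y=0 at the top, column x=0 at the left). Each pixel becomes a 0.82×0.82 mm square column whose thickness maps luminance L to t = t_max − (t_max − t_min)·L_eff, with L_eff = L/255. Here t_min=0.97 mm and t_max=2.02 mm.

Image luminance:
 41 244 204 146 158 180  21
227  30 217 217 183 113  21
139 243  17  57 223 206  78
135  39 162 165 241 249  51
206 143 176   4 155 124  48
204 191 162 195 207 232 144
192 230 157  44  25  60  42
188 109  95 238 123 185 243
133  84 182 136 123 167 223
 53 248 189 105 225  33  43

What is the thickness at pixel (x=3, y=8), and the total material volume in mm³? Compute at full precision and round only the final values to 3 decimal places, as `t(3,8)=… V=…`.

t(3,8)=1.460 V=67.188

span = t_max - t_min = 2.02 - 0.97 = 1.050
L(3,8) = 136, L_eff = 136/255 = 0.533333
t(3,8) = 2.02 - 1.050·0.533333 = 1.460
Σt over all 10·7 pixels = 169869/1700 ≈ 99.9229412
V = pitch²·Σt = 0.82²·169869/1700 = 67.188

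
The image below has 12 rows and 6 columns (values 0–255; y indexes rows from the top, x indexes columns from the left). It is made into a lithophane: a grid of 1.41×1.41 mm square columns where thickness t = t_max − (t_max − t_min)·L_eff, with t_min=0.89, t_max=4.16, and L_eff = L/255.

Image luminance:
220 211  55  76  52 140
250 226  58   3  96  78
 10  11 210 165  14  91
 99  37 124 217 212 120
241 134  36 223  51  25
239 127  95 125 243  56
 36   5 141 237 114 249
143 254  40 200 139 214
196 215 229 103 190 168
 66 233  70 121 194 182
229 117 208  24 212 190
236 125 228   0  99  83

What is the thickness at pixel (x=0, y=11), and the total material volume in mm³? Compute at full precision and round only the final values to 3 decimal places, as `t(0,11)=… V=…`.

t(0,11)=1.134 V=344.100

span = t_max - t_min = 4.16 - 0.89 = 3.270
L(0,11) = 236, L_eff = 236/255 = 0.925490
t(0,11) = 4.16 - 3.270·0.925490 = 1.134
Σt over all 12·6 pixels = 173.08
V = pitch²·Σt = 1.41²·173.08 = 344.100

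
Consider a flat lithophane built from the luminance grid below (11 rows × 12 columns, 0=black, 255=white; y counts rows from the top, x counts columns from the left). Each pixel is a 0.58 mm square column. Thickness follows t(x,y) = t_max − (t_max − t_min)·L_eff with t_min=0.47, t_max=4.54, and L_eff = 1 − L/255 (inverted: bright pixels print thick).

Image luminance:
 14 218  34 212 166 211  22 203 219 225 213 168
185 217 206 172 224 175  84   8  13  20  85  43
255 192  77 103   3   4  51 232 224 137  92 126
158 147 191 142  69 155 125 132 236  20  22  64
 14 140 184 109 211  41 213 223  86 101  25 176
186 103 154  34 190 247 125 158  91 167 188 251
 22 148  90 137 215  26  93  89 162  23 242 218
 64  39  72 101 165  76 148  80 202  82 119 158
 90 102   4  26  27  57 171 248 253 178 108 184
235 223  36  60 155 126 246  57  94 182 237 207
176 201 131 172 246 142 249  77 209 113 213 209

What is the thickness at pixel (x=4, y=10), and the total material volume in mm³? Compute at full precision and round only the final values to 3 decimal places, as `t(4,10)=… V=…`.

span = t_max - t_min = 4.54 - 0.47 = 4.070
L(4,10) = 246, L_eff = 1 - 246/255 = 0.035294 (inverted)
t(4,10) = 4.54 - 4.070·0.035294 = 4.396
Σt over all 11·12 pixels = 4438951/12750 ≈ 348.1530196
V = pitch²·Σt = 0.58²·4438951/12750 = 117.119

t(4,10)=4.396 V=117.119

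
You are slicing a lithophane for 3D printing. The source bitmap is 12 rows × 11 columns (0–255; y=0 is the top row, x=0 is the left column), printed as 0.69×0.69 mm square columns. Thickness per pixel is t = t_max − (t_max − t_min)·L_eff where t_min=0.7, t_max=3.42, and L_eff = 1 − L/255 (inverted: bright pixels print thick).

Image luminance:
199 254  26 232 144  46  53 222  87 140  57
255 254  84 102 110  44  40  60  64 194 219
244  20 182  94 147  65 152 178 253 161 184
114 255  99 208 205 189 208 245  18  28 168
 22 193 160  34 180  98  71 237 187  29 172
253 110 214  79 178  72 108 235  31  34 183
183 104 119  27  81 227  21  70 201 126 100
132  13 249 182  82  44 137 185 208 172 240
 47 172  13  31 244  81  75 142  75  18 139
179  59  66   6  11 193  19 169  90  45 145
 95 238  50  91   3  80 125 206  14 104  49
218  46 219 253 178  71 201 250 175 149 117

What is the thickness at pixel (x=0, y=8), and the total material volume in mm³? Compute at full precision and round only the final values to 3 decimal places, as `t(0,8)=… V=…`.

span = t_max - t_min = 3.42 - 0.7 = 2.720
L(0,8) = 47, L_eff = 1 - 47/255 = 0.815686 (inverted)
t(0,8) = 3.42 - 2.720·0.815686 = 1.201
Σt over all 12·11 pixels = 274.128
V = pitch²·Σt = 0.69²·274.128 = 130.512

t(0,8)=1.201 V=130.512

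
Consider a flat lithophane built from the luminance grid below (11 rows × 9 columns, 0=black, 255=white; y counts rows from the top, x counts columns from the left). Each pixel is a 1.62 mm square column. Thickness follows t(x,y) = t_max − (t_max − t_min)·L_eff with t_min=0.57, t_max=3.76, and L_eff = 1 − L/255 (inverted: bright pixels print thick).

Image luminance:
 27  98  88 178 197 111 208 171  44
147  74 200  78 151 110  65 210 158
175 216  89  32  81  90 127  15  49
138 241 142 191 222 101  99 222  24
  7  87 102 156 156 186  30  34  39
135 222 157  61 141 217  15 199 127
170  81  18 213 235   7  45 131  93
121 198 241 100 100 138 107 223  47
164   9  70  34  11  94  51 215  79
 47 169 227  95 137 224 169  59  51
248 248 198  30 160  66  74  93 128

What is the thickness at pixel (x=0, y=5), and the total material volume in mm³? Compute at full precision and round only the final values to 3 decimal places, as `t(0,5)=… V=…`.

t(0,5)=2.259 V=543.968

span = t_max - t_min = 3.76 - 0.57 = 3.190
L(0,5) = 135, L_eff = 1 - 135/255 = 0.470588 (inverted)
t(0,5) = 3.76 - 3.190·0.470588 = 2.259
Σt over all 11·9 pixels = 5285467/25500 ≈ 207.2732157
V = pitch²·Σt = 1.62²·5285467/25500 = 543.968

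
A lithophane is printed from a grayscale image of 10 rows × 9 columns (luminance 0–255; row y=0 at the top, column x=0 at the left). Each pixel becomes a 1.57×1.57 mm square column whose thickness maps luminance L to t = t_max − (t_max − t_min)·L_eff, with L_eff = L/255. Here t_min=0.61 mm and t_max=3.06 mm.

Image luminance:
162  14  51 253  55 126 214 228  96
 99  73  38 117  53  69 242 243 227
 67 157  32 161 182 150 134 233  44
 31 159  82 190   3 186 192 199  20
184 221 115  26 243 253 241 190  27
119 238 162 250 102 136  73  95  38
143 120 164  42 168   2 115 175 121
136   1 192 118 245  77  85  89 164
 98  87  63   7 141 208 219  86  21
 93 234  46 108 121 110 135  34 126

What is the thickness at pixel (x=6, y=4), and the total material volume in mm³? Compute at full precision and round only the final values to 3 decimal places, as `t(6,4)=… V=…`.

span = t_max - t_min = 3.06 - 0.61 = 2.450
L(6,4) = 241, L_eff = 241/255 = 0.945098
t(6,4) = 3.06 - 2.450·0.945098 = 0.745
Σt over all 10·9 pixels = 846479/5100 ≈ 165.9762745
V = pitch²·Σt = 1.57²·846479/5100 = 409.115

t(6,4)=0.745 V=409.115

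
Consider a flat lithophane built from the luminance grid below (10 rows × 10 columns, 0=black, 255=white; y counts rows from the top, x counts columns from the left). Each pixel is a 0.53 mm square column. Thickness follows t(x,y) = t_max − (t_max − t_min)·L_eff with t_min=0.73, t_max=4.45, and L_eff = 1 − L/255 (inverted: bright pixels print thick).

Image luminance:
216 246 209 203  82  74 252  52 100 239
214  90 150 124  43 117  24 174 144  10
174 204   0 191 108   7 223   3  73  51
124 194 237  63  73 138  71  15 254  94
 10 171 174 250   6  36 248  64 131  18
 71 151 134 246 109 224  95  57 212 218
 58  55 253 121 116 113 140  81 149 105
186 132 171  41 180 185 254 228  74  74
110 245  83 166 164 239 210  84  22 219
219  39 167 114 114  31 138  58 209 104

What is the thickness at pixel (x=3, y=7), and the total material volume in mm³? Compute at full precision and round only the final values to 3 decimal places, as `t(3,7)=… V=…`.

span = t_max - t_min = 4.45 - 0.73 = 3.720
L(3,7) = 41, L_eff = 1 - 41/255 = 0.839216 (inverted)
t(3,7) = 4.45 - 3.720·0.839216 = 1.328
Σt over all 10·10 pixels = 562341/2125 ≈ 264.6310588
V = pitch²·Σt = 0.53²·562341/2125 = 74.335

t(3,7)=1.328 V=74.335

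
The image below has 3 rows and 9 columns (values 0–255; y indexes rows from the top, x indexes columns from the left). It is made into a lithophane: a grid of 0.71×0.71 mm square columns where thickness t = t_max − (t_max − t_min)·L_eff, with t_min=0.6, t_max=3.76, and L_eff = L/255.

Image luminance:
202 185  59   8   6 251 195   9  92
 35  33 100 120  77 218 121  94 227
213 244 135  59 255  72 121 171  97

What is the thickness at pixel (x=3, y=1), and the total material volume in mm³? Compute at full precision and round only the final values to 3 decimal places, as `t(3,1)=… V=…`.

span = t_max - t_min = 3.76 - 0.6 = 3.160
L(3,1) = 120, L_eff = 120/255 = 0.470588
t(3,1) = 3.76 - 3.160·0.470588 = 2.273
Σt over all 3·9 pixels = 126223/2125 ≈ 59.3990588
V = pitch²·Σt = 0.71²·126223/2125 = 29.943

t(3,1)=2.273 V=29.943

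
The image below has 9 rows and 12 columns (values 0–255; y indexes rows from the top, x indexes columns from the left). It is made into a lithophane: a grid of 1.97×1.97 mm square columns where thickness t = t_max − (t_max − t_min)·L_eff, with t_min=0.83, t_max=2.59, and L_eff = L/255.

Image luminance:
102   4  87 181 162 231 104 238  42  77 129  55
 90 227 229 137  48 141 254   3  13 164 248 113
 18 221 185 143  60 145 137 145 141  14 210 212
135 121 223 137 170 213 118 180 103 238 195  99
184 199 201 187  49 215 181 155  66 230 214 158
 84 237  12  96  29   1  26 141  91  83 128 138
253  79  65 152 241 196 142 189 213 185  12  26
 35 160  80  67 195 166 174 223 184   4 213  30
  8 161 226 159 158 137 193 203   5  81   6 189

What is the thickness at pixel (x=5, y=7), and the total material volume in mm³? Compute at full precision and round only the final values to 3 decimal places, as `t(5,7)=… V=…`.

span = t_max - t_min = 2.59 - 0.83 = 1.760
L(5,7) = 166, L_eff = 166/255 = 0.650980
t(5,7) = 2.59 - 1.760·0.650980 = 1.444
Σt over all 9·12 pixels = 1142707/6375 ≈ 179.2481569
V = pitch²·Σt = 1.97²·1142707/6375 = 695.644

t(5,7)=1.444 V=695.644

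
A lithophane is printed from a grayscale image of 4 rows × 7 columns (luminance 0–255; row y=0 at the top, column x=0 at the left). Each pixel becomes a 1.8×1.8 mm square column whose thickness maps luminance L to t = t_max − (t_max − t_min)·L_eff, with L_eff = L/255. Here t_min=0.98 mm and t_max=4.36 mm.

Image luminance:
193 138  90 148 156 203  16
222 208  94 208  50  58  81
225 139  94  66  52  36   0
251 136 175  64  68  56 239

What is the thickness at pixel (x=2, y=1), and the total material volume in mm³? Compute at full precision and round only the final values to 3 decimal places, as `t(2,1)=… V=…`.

t(2,1)=3.114 V=246.689

span = t_max - t_min = 4.36 - 0.98 = 3.380
L(2,1) = 94, L_eff = 94/255 = 0.368627
t(2,1) = 4.36 - 3.380·0.368627 = 3.114
Σt over all 4·7 pixels = 485383/6375 ≈ 76.1385098
V = pitch²·Σt = 1.8²·485383/6375 = 246.689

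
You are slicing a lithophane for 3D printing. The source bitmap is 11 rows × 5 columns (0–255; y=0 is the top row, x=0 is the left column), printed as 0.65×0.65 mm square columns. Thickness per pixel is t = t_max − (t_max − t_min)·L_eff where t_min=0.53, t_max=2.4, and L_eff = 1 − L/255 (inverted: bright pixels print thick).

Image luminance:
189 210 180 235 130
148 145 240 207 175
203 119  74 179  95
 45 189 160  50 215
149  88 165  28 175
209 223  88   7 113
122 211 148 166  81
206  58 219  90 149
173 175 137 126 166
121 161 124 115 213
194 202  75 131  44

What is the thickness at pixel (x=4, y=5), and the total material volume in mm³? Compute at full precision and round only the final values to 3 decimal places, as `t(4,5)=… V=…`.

span = t_max - t_min = 2.4 - 0.53 = 1.870
L(4,5) = 113, L_eff = 1 - 113/255 = 0.556863 (inverted)
t(4,5) = 2.4 - 1.870·0.556863 = 1.359
Σt over all 11·5 pixels = 88.11
V = pitch²·Σt = 0.65²·88.11 = 37.226

t(4,5)=1.359 V=37.226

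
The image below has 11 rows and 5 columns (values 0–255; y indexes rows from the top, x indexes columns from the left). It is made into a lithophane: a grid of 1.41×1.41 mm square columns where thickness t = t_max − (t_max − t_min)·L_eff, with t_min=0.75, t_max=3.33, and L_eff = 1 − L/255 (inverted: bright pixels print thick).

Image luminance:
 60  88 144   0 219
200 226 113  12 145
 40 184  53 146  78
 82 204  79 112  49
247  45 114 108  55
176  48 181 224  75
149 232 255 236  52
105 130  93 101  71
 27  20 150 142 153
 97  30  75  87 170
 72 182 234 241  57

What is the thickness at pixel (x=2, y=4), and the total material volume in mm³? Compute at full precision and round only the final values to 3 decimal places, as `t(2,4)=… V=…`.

t(2,4)=1.903 V=216.135

span = t_max - t_min = 3.33 - 0.75 = 2.580
L(2,4) = 114, L_eff = 1 - 114/255 = 0.552941 (inverted)
t(2,4) = 3.33 - 2.580·0.552941 = 1.903
Σt over all 11·5 pixels = 924073/8500 ≈ 108.7144706
V = pitch²·Σt = 1.41²·924073/8500 = 216.135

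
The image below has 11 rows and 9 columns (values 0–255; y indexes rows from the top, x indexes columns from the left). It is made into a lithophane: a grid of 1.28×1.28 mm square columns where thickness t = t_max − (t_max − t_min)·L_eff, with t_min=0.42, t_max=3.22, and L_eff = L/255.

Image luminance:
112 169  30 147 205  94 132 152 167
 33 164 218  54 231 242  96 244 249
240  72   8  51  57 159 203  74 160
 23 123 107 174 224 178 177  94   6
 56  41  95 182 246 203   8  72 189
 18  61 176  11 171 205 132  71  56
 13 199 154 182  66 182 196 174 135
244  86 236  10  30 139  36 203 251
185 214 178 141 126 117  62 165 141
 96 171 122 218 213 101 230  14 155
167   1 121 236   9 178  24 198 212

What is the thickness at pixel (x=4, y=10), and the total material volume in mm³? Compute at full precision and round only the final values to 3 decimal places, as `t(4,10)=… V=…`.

t(4,10)=3.121 V=284.943

span = t_max - t_min = 3.22 - 0.42 = 2.800
L(4,10) = 9, L_eff = 9/255 = 0.035294
t(4,10) = 3.22 - 2.800·0.035294 = 3.121
Σt over all 11·9 pixels = 88697/510 ≈ 173.9156863
V = pitch²·Σt = 1.28²·88697/510 = 284.943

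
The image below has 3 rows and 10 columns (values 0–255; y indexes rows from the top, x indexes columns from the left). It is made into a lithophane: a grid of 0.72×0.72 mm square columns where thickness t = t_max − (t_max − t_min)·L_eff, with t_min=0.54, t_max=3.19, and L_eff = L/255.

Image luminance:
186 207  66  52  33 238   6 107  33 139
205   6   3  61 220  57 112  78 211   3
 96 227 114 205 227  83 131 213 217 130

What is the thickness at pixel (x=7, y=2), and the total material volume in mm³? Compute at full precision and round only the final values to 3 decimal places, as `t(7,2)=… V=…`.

span = t_max - t_min = 3.19 - 0.54 = 2.650
L(7,2) = 213, L_eff = 213/255 = 0.835294
t(7,2) = 3.19 - 2.650·0.835294 = 0.976
Σt over all 3·10 pixels = 24481/425 ≈ 57.6023529
V = pitch²·Σt = 0.72²·24481/425 = 29.861

t(7,2)=0.976 V=29.861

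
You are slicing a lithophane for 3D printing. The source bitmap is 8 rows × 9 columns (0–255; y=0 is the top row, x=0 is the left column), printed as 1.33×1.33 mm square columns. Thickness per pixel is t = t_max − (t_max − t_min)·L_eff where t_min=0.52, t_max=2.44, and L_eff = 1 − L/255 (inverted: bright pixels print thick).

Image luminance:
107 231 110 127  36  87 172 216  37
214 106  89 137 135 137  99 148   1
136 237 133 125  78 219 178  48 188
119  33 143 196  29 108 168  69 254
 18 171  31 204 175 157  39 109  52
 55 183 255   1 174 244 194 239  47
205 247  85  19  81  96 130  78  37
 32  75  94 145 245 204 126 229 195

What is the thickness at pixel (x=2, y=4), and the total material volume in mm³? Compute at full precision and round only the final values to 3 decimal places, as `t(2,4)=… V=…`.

span = t_max - t_min = 2.44 - 0.52 = 1.920
L(2,4) = 31, L_eff = 1 - 31/255 = 0.878431 (inverted)
t(2,4) = 2.44 - 1.920·0.878431 = 0.753
Σt over all 8·9 pixels = 228696/2125 ≈ 107.6216471
V = pitch²·Σt = 1.33²·228696/2125 = 190.372

t(2,4)=0.753 V=190.372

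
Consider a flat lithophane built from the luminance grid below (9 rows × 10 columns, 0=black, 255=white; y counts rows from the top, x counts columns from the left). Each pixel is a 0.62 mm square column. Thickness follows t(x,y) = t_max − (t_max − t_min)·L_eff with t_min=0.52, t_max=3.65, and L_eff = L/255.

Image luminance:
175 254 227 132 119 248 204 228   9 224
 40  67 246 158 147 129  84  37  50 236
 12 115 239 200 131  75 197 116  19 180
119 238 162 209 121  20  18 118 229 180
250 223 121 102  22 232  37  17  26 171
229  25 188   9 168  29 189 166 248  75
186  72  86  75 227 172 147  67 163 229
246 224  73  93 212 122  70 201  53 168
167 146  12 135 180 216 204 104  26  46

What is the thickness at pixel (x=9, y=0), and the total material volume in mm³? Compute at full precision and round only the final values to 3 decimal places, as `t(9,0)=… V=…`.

t(9,0)=0.901 V=67.952

span = t_max - t_min = 3.65 - 0.52 = 3.130
L(9,0) = 224, L_eff = 224/255 = 0.878431
t(9,0) = 3.65 - 3.130·0.878431 = 0.901
Σt over all 9·10 pixels = 4507757/25500 ≈ 176.7747843
V = pitch²·Σt = 0.62²·4507757/25500 = 67.952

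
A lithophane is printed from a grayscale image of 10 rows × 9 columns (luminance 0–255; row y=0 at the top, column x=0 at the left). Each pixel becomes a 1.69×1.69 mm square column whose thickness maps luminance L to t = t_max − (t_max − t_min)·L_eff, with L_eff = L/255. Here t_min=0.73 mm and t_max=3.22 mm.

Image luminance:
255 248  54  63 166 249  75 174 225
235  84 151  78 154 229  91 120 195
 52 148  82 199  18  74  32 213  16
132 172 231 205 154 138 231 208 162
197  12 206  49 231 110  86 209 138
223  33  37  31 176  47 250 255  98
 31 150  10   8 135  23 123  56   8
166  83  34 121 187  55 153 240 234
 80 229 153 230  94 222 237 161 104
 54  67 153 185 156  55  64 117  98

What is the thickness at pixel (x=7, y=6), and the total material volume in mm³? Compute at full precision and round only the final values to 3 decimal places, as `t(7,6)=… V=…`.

t(7,6)=2.673 V=493.672

span = t_max - t_min = 3.22 - 0.73 = 2.490
L(7,6) = 56, L_eff = 56/255 = 0.219608
t(7,6) = 3.22 - 2.490·0.219608 = 2.673
Σt over all 10·9 pixels = 1469209/8500 ≈ 172.8481176
V = pitch²·Σt = 1.69²·1469209/8500 = 493.672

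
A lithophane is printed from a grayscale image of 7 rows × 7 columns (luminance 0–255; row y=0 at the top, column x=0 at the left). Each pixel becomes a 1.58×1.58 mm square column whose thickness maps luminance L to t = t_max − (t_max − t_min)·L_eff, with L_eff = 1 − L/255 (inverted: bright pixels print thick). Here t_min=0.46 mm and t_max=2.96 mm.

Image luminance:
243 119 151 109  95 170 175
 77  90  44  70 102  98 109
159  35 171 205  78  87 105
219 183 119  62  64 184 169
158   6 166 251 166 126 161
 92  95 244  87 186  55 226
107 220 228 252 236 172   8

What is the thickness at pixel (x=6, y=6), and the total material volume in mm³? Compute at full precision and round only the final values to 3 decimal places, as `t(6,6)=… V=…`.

t(6,6)=0.538 V=221.080

span = t_max - t_min = 2.96 - 0.46 = 2.500
L(6,6) = 8, L_eff = 1 - 8/255 = 0.968627 (inverted)
t(6,6) = 2.96 - 2.500·0.968627 = 0.538
Σt over all 7·7 pixels = 225827/2550 ≈ 88.5596078
V = pitch²·Σt = 1.58²·225827/2550 = 221.080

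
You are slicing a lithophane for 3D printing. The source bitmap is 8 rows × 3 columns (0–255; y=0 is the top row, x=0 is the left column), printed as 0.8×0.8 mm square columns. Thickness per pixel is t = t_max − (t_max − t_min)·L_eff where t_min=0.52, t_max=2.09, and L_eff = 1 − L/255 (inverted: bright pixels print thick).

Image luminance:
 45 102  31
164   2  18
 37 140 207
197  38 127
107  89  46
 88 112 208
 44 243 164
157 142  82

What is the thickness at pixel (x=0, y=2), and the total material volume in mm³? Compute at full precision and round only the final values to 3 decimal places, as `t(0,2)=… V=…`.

t(0,2)=0.748 V=18.193

span = t_max - t_min = 2.09 - 0.52 = 1.570
L(0,2) = 37, L_eff = 1 - 37/255 = 0.854902 (inverted)
t(0,2) = 2.09 - 1.570·0.854902 = 0.748
Σt over all 8·3 pixels = 72487/2550 ≈ 28.4262745
V = pitch²·Σt = 0.8²·72487/2550 = 18.193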